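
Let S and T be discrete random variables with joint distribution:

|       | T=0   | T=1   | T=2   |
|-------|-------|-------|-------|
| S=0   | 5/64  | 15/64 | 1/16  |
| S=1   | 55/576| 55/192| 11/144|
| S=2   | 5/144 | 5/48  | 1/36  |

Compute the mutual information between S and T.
Marginal P(S) (row sums):
  P(S=0) = 5/64 + 15/64 + 1/16 = 3/8
  P(S=1) = 55/576 + 55/192 + 11/144 = 11/24
  P(S=2) = 5/144 + 5/48 + 1/36 = 1/6
Marginal P(T) (column sums):
  P(T=0) = 5/64 + 55/576 + 5/144 = 5/24
  P(T=1) = 15/64 + 55/192 + 5/48 = 5/8
  P(T=2) = 1/16 + 11/144 + 1/36 = 1/6

H(S) = -[(3/8)·log₂(3/8) + (11/24)·log₂(11/24) + (1/6)·log₂(1/6)]
  = 0.5306 + 0.5159 + 0.4308
  = 1.4773 bits
H(T) = -[(5/24)·log₂(5/24) + (5/8)·log₂(5/8) + (1/6)·log₂(1/6)]
  = 0.4715 + 0.4238 + 0.4308
  = 1.3261 bits
H(S,T) = -[(5/64)·log₂(5/64) + (15/64)·log₂(15/64) + (1/16)·log₂(1/16) + (55/576)·log₂(55/576) + (55/192)·log₂(55/192) + (11/144)·log₂(11/144) + (5/144)·log₂(5/144) + (5/48)·log₂(5/48) + (1/36)·log₂(1/36)]
  = 0.2873 + 0.4906 + 0.2500 + 0.3236 + 0.5167 + 0.2834 + 0.1683 + 0.3399 + 0.1436
  = 2.8034 bits

I(S;T) = H(S) + H(T) - H(S,T)
  = 1.4773 + 1.3261 - 2.8034
  = 0.0000 bits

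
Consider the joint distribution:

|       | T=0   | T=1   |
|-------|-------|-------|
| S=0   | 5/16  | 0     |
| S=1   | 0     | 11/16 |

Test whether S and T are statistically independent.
Marginal P(S) (row sums):
  P(S=0) = 5/16 + 0 = 5/16
  P(S=1) = 0 + 11/16 = 11/16
Marginal P(T) (column sums):
  P(T=0) = 5/16 + 0 = 5/16
  P(T=1) = 0 + 11/16 = 11/16

S and T are independent iff P(S=i,T=j) = P(S=i)·P(T=j) for every cell.
  P(S=0)·P(T=0) = 5/16 × 5/16 = 25/256, but P(S=0,T=0) = 5/16 ✗

No, S and T are not independent. Quantitatively, I(S;T) > 0:

H(S) = -[(5/16)·log₂(5/16) + (11/16)·log₂(11/16)]
  = 0.5244 + 0.3716
  = 0.8960 bits
H(T) = -[(5/16)·log₂(5/16) + (11/16)·log₂(11/16)]
  = 0.5244 + 0.3716
  = 0.8960 bits
H(S,T) = -[(5/16)·log₂(5/16) + (11/16)·log₂(11/16)]
  = 0.5244 + 0.3716
  = 0.8960 bits
I(S;T) = H(S) + H(T) - H(S,T) = 0.8960 + 0.8960 - 0.8960 = 0.8960 bits > 0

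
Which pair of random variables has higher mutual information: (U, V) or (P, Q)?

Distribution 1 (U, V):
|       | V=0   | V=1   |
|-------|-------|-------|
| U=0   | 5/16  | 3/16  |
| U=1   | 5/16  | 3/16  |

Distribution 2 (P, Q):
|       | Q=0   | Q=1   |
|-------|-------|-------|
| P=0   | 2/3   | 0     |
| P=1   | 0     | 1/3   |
Distribution 1 (U, V):
Marginal P(U) (row sums):
  P(U=0) = 5/16 + 3/16 = 1/2
  P(U=1) = 5/16 + 3/16 = 1/2
Marginal P(V) (column sums):
  P(V=0) = 5/16 + 5/16 = 5/8
  P(V=1) = 3/16 + 3/16 = 3/8

H(U) = -[(1/2)·log₂(1/2) + (1/2)·log₂(1/2)]
  = 0.5000 + 0.5000
  = 1.0000 bits
H(V) = -[(5/8)·log₂(5/8) + (3/8)·log₂(3/8)]
  = 0.4238 + 0.5306
  = 0.9544 bits
H(U,V) = -[(5/16)·log₂(5/16) + (3/16)·log₂(3/16) + (5/16)·log₂(5/16) + (3/16)·log₂(3/16)]
  = 0.5244 + 0.4528 + 0.5244 + 0.4528
  = 1.9544 bits

I(U;V) = H(U) + H(V) - H(U,V)
  = 1.0000 + 0.9544 - 1.9544
  = 0.0000 bits

Distribution 2 (P, Q):
Marginal P(P) (row sums):
  P(P=0) = 2/3 + 0 = 2/3
  P(P=1) = 0 + 1/3 = 1/3
Marginal P(Q) (column sums):
  P(Q=0) = 2/3 + 0 = 2/3
  P(Q=1) = 0 + 1/3 = 1/3

H(P) = -[(2/3)·log₂(2/3) + (1/3)·log₂(1/3)]
  = 0.3900 + 0.5283
  = 0.9183 bits
H(Q) = -[(2/3)·log₂(2/3) + (1/3)·log₂(1/3)]
  = 0.3900 + 0.5283
  = 0.9183 bits
H(P,Q) = -[(2/3)·log₂(2/3) + (1/3)·log₂(1/3)]
  = 0.3900 + 0.5283
  = 0.9183 bits

I(P;Q) = H(P) + H(Q) - H(P,Q)
  = 0.9183 + 0.9183 - 0.9183
  = 0.9183 bits

I(P;Q) = 0.9183 bits > I(U;V) = 0.0000 bits, so (P, Q) has the higher mutual information (stronger dependence).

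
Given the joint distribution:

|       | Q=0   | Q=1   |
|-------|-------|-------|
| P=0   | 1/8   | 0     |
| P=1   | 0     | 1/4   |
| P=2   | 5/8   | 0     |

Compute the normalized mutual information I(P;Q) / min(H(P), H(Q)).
Marginal P(P) (row sums):
  P(P=0) = 1/8 + 0 = 1/8
  P(P=1) = 0 + 1/4 = 1/4
  P(P=2) = 5/8 + 0 = 5/8
Marginal P(Q) (column sums):
  P(Q=0) = 1/8 + 0 + 5/8 = 3/4
  P(Q=1) = 0 + 1/4 + 0 = 1/4

H(P) = -[(1/8)·log₂(1/8) + (1/4)·log₂(1/4) + (5/8)·log₂(5/8)]
  = 0.3750 + 0.5000 + 0.4238
  = 1.2988 bits
H(Q) = -[(3/4)·log₂(3/4) + (1/4)·log₂(1/4)]
  = 0.3113 + 0.5000
  = 0.8113 bits
H(P,Q) = -[(1/8)·log₂(1/8) + (1/4)·log₂(1/4) + (5/8)·log₂(5/8)]
  = 0.3750 + 0.5000 + 0.4238
  = 1.2988 bits

I(P;Q) = H(P) + H(Q) - H(P,Q)
  = 1.2988 + 0.8113 - 1.2988
  = 0.8113 bits

min(H(P), H(Q)) = min(1.2988, 0.8113) = 0.8113 bits
Normalized MI = 0.8113 / 0.8113 = 1.0000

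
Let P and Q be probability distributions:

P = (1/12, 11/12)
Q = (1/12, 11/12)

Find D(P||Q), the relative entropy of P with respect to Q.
D(P||Q) = Σ P(i) log₂(P(i)/Q(i))
  i=0: (1/12) × log₂((1/12)/(1/12)) = (1/12) × log₂(1) = 0.0000
  i=1: (11/12) × log₂((11/12)/(11/12)) = (11/12) × log₂(1) = 0.0000
D(P||Q) = 0.0000 + 0.0000
  = 0.0000 bits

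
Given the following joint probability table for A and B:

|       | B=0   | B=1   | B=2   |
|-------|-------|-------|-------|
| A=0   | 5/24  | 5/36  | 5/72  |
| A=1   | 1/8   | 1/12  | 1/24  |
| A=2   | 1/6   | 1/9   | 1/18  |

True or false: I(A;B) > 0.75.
Marginal P(A) (row sums):
  P(A=0) = 5/24 + 5/36 + 5/72 = 5/12
  P(A=1) = 1/8 + 1/12 + 1/24 = 1/4
  P(A=2) = 1/6 + 1/9 + 1/18 = 1/3
Marginal P(B) (column sums):
  P(B=0) = 5/24 + 1/8 + 1/6 = 1/2
  P(B=1) = 5/36 + 1/12 + 1/9 = 1/3
  P(B=2) = 5/72 + 1/24 + 1/18 = 1/6

H(A) = -[(5/12)·log₂(5/12) + (1/4)·log₂(1/4) + (1/3)·log₂(1/3)]
  = 0.5263 + 0.5000 + 0.5283
  = 1.5546 bits
H(B) = -[(1/2)·log₂(1/2) + (1/3)·log₂(1/3) + (1/6)·log₂(1/6)]
  = 0.5000 + 0.5283 + 0.4308
  = 1.4591 bits
H(A,B) = -[(5/24)·log₂(5/24) + (5/36)·log₂(5/36) + (5/72)·log₂(5/72) + (1/8)·log₂(1/8) + (1/12)·log₂(1/12) + (1/24)·log₂(1/24) + (1/6)·log₂(1/6) + (1/9)·log₂(1/9) + (1/18)·log₂(1/18)]
  = 0.4715 + 0.3956 + 0.2672 + 0.3750 + 0.2987 + 0.1910 + 0.4308 + 0.3522 + 0.2317
  = 3.0137 bits

I(A;B) = H(A) + H(B) - H(A,B)
  = 1.5546 + 1.4591 - 3.0137
  = 0.0000 bits

False. I(A;B) = 0.0000 bits, which is ≤ 0.75 bits.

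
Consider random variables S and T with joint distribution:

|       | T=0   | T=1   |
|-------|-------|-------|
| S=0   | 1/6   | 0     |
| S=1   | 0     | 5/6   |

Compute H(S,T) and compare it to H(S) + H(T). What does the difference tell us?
Marginal P(S) (row sums):
  P(S=0) = 1/6 + 0 = 1/6
  P(S=1) = 0 + 5/6 = 5/6
Marginal P(T) (column sums):
  P(T=0) = 1/6 + 0 = 1/6
  P(T=1) = 0 + 5/6 = 5/6

H(S,T) = -[(1/6)·log₂(1/6) + (5/6)·log₂(5/6)]
  = 0.4308 + 0.2192
  = 0.6500 bits
H(S) = -[(1/6)·log₂(1/6) + (5/6)·log₂(5/6)]
  = 0.4308 + 0.2192
  = 0.6500 bits
H(T) = -[(1/6)·log₂(1/6) + (5/6)·log₂(5/6)]
  = 0.4308 + 0.2192
  = 0.6500 bits

H(S) + H(T) = 0.6500 + 0.6500 = 1.3000 bits
Difference: H(S) + H(T) - H(S,T) = 1.3000 - 0.6500 = 0.6500 bits = I(S;T)

The difference is the mutual information; it is positive here, so S and T are dependent (knowing one reduces uncertainty about the other by 0.6500 bits).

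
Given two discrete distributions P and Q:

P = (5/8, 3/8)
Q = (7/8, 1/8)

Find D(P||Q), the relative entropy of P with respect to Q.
D(P||Q) = Σ P(i) log₂(P(i)/Q(i))
  i=0: (5/8) × log₂((5/8)/(7/8)) = (5/8) × log₂(5/7) = -0.3034
  i=1: (3/8) × log₂((3/8)/(1/8)) = (3/8) × log₂(3) = 0.5944
D(P||Q) = -0.3034 + 0.5944
  = 0.2910 bits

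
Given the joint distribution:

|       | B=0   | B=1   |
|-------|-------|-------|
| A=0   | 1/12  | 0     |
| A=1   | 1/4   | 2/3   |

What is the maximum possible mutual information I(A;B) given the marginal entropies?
The upper bound on mutual information is I(A;B) ≤ min(H(A), H(B)).

Marginal P(A) (row sums):
  P(A=0) = 1/12 + 0 = 1/12
  P(A=1) = 1/4 + 2/3 = 11/12
Marginal P(B) (column sums):
  P(B=0) = 1/12 + 1/4 = 1/3
  P(B=1) = 0 + 2/3 = 2/3

H(A) = -[(1/12)·log₂(1/12) + (11/12)·log₂(11/12)]
  = 0.2987 + 0.1151
  = 0.4138 bits
H(B) = -[(1/3)·log₂(1/3) + (2/3)·log₂(2/3)]
  = 0.5283 + 0.3900
  = 0.9183 bits

Maximum possible I(A;B) = min(0.4138, 0.9183) = 0.4138 bits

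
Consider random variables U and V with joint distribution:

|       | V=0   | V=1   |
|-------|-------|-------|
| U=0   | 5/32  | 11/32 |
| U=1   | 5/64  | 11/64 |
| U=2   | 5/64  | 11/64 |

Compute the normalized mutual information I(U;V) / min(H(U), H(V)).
Marginal P(U) (row sums):
  P(U=0) = 5/32 + 11/32 = 1/2
  P(U=1) = 5/64 + 11/64 = 1/4
  P(U=2) = 5/64 + 11/64 = 1/4
Marginal P(V) (column sums):
  P(V=0) = 5/32 + 5/64 + 5/64 = 5/16
  P(V=1) = 11/32 + 11/64 + 11/64 = 11/16

H(U) = -[(1/2)·log₂(1/2) + (1/4)·log₂(1/4) + (1/4)·log₂(1/4)]
  = 0.5000 + 0.5000 + 0.5000
  = 1.5000 bits
H(V) = -[(5/16)·log₂(5/16) + (11/16)·log₂(11/16)]
  = 0.5244 + 0.3716
  = 0.8960 bits
H(U,V) = -[(5/32)·log₂(5/32) + (11/32)·log₂(11/32) + (5/64)·log₂(5/64) + (11/64)·log₂(11/64) + (5/64)·log₂(5/64) + (11/64)·log₂(11/64)]
  = 0.4184 + 0.5296 + 0.2873 + 0.4367 + 0.2873 + 0.4367
  = 2.3960 bits

I(U;V) = H(U) + H(V) - H(U,V)
  = 1.5000 + 0.8960 - 2.3960
  = 0.0000 bits

min(H(U), H(V)) = min(1.5000, 0.8960) = 0.8960 bits
Normalized MI = 0.0000 / 0.8960 = 0.0000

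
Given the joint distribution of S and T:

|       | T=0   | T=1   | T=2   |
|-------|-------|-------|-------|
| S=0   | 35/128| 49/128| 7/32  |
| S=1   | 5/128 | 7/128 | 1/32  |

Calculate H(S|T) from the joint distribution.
Marginal P(T) (column sums):
  P(T=0) = 35/128 + 5/128 = 5/16
  P(T=1) = 49/128 + 7/128 = 7/16
  P(T=2) = 7/32 + 1/32 = 1/4

H(S|T) = -Σ P(S,T)·log₂ P(S|T), where P(S|T) = P(S,T) / P(T)
  (S=0,T=0): P(S|T) = (35/128)/(5/16) = 7/8;  -(35/128)·log₂(7/8) = 0.0527
  (S=0,T=1): P(S|T) = (49/128)/(7/16) = 7/8;  -(49/128)·log₂(7/8) = 0.0737
  (S=0,T=2): P(S|T) = (7/32)/(1/4) = 7/8;  -(7/32)·log₂(7/8) = 0.0421
  (S=1,T=0): P(S|T) = (5/128)/(5/16) = 1/8;  -(5/128)·log₂(1/8) = 0.1172
  (S=1,T=1): P(S|T) = (7/128)/(7/16) = 1/8;  -(7/128)·log₂(1/8) = 0.1641
  (S=1,T=2): P(S|T) = (1/32)/(1/4) = 1/8;  -(1/32)·log₂(1/8) = 0.0938
H(S|T) = 0.0527 + 0.0737 + 0.0421 + 0.1172 + 0.1641 + 0.0938
  = 0.5436 bits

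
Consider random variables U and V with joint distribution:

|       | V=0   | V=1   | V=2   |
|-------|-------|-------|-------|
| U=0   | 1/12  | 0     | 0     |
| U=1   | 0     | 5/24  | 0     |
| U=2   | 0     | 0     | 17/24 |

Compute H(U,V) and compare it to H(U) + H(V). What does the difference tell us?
Marginal P(U) (row sums):
  P(U=0) = 1/12 + 0 + 0 = 1/12
  P(U=1) = 0 + 5/24 + 0 = 5/24
  P(U=2) = 0 + 0 + 17/24 = 17/24
Marginal P(V) (column sums):
  P(V=0) = 1/12 + 0 + 0 = 1/12
  P(V=1) = 0 + 5/24 + 0 = 5/24
  P(V=2) = 0 + 0 + 17/24 = 17/24

H(U,V) = -[(1/12)·log₂(1/12) + (5/24)·log₂(5/24) + (17/24)·log₂(17/24)]
  = 0.2987 + 0.4715 + 0.3524
  = 1.1226 bits
H(U) = -[(1/12)·log₂(1/12) + (5/24)·log₂(5/24) + (17/24)·log₂(17/24)]
  = 0.2987 + 0.4715 + 0.3524
  = 1.1226 bits
H(V) = -[(1/12)·log₂(1/12) + (5/24)·log₂(5/24) + (17/24)·log₂(17/24)]
  = 0.2987 + 0.4715 + 0.3524
  = 1.1226 bits

H(U) + H(V) = 1.1226 + 1.1226 = 2.2452 bits
Difference: H(U) + H(V) - H(U,V) = 2.2452 - 1.1226 = 1.1226 bits = I(U;V)

The difference is the mutual information; it is positive here, so U and V are dependent (knowing one reduces uncertainty about the other by 1.1226 bits).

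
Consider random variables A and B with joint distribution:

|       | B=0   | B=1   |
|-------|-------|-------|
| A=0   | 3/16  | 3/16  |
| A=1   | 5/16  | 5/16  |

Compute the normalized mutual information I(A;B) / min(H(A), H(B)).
Marginal P(A) (row sums):
  P(A=0) = 3/16 + 3/16 = 3/8
  P(A=1) = 5/16 + 5/16 = 5/8
Marginal P(B) (column sums):
  P(B=0) = 3/16 + 5/16 = 1/2
  P(B=1) = 3/16 + 5/16 = 1/2

H(A) = -[(3/8)·log₂(3/8) + (5/8)·log₂(5/8)]
  = 0.5306 + 0.4238
  = 0.9544 bits
H(B) = -[(1/2)·log₂(1/2) + (1/2)·log₂(1/2)]
  = 0.5000 + 0.5000
  = 1.0000 bits
H(A,B) = -[(3/16)·log₂(3/16) + (3/16)·log₂(3/16) + (5/16)·log₂(5/16) + (5/16)·log₂(5/16)]
  = 0.4528 + 0.4528 + 0.5244 + 0.5244
  = 1.9544 bits

I(A;B) = H(A) + H(B) - H(A,B)
  = 0.9544 + 1.0000 - 1.9544
  = 0.0000 bits

min(H(A), H(B)) = min(0.9544, 1.0000) = 0.9544 bits
Normalized MI = 0.0000 / 0.9544 = 0.0000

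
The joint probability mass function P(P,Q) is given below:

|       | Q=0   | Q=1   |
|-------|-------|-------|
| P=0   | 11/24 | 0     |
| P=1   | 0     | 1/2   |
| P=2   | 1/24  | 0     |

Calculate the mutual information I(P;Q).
Marginal P(P) (row sums):
  P(P=0) = 11/24 + 0 = 11/24
  P(P=1) = 0 + 1/2 = 1/2
  P(P=2) = 1/24 + 0 = 1/24
Marginal P(Q) (column sums):
  P(Q=0) = 11/24 + 0 + 1/24 = 1/2
  P(Q=1) = 0 + 1/2 + 0 = 1/2

H(P) = -[(11/24)·log₂(11/24) + (1/2)·log₂(1/2) + (1/24)·log₂(1/24)]
  = 0.5159 + 0.5000 + 0.1910
  = 1.2069 bits
H(Q) = -[(1/2)·log₂(1/2) + (1/2)·log₂(1/2)]
  = 0.5000 + 0.5000
  = 1.0000 bits
H(P,Q) = -[(11/24)·log₂(11/24) + (1/2)·log₂(1/2) + (1/24)·log₂(1/24)]
  = 0.5159 + 0.5000 + 0.1910
  = 1.2069 bits

I(P;Q) = H(P) + H(Q) - H(P,Q)
  = 1.2069 + 1.0000 - 1.2069
  = 1.0000 bits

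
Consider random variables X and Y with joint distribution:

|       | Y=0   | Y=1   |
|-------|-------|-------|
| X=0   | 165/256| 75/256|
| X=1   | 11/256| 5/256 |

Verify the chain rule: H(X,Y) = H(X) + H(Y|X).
Left side:
H(X,Y) = -[(165/256)·log₂(165/256) + (75/256)·log₂(75/256) + (11/256)·log₂(11/256) + (5/256)·log₂(5/256)]
  = 0.4084 + 0.5189 + 0.1951 + 0.1109
  = 1.2333 bits

Right side:
Marginal P(X) (row sums):
  P(X=0) = 165/256 + 75/256 = 15/16
  P(X=1) = 11/256 + 5/256 = 1/16
H(X) = -[(15/16)·log₂(15/16) + (1/16)·log₂(1/16)]
  = 0.0873 + 0.2500
  = 0.3373 bits
H(Y|X) = -Σ P(X,Y)·log₂ P(Y|X), where P(Y|X) = P(X,Y) / P(X)
  (X=0,Y=0): P(Y|X) = (165/256)/(15/16) = 11/16;  -(165/256)·log₂(11/16) = 0.3484
  (X=0,Y=1): P(Y|X) = (75/256)/(15/16) = 5/16;  -(75/256)·log₂(5/16) = 0.4916
  (X=1,Y=0): P(Y|X) = (11/256)/(1/16) = 11/16;  -(11/256)·log₂(11/16) = 0.0232
  (X=1,Y=1): P(Y|X) = (5/256)/(1/16) = 5/16;  -(5/256)·log₂(5/16) = 0.0328
H(Y|X) = 0.3484 + 0.4916 + 0.0232 + 0.0328
  = 0.8960 bits
H(X) + H(Y|X) = 0.3373 + 0.8960 = 1.2333 bits

Both sides equal 1.2333 bits, so the chain rule holds ✓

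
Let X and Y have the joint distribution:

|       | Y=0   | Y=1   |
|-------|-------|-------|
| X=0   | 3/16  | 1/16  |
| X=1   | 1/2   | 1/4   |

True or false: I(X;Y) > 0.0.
Marginal P(X) (row sums):
  P(X=0) = 3/16 + 1/16 = 1/4
  P(X=1) = 1/2 + 1/4 = 3/4
Marginal P(Y) (column sums):
  P(Y=0) = 3/16 + 1/2 = 11/16
  P(Y=1) = 1/16 + 1/4 = 5/16

H(X) = -[(1/4)·log₂(1/4) + (3/4)·log₂(3/4)]
  = 0.5000 + 0.3113
  = 0.8113 bits
H(Y) = -[(11/16)·log₂(11/16) + (5/16)·log₂(5/16)]
  = 0.3716 + 0.5244
  = 0.8960 bits
H(X,Y) = -[(3/16)·log₂(3/16) + (1/16)·log₂(1/16) + (1/2)·log₂(1/2) + (1/4)·log₂(1/4)]
  = 0.4528 + 0.2500 + 0.5000 + 0.5000
  = 1.7028 bits

I(X;Y) = H(X) + H(Y) - H(X,Y)
  = 0.8113 + 0.8960 - 1.7028
  = 0.0045 bits

True. I(X;Y) = 0.0045 bits, which is > 0.0 bits.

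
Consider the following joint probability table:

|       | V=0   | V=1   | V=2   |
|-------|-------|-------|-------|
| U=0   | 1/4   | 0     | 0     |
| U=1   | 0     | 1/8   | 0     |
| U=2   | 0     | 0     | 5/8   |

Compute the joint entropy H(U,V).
H(U,V) = -Σ P(U,V) log₂ P(U,V), summed over the non-zero cells:
H(U,V) = -[(1/4)·log₂(1/4) + (1/8)·log₂(1/8) + (5/8)·log₂(5/8)]
  = 0.5000 + 0.3750 + 0.4238
  = 1.2988 bits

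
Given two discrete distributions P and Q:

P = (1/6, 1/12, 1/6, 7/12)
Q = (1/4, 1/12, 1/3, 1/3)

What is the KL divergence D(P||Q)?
D(P||Q) = Σ P(i) log₂(P(i)/Q(i))
  i=0: (1/6) × log₂((1/6)/(1/4)) = (1/6) × log₂(2/3) = -0.0975
  i=1: (1/12) × log₂((1/12)/(1/12)) = (1/12) × log₂(1) = 0.0000
  i=2: (1/6) × log₂((1/6)/(1/3)) = (1/6) × log₂(1/2) = -0.1667
  i=3: (7/12) × log₂((7/12)/(1/3)) = (7/12) × log₂(7/4) = 0.4710
D(P||Q) = -0.0975 + 0.0000 - 0.1667 + 0.4710
  = 0.2068 bits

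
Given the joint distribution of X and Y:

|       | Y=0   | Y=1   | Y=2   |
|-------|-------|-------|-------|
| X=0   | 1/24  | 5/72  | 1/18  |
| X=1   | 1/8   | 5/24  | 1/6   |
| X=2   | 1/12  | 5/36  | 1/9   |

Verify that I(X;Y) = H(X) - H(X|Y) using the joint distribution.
Left side, from I(X;Y) = H(X) + H(Y) - H(X,Y):
Marginal P(X) (row sums):
  P(X=0) = 1/24 + 5/72 + 1/18 = 1/6
  P(X=1) = 1/8 + 5/24 + 1/6 = 1/2
  P(X=2) = 1/12 + 5/36 + 1/9 = 1/3
Marginal P(Y) (column sums):
  P(Y=0) = 1/24 + 1/8 + 1/12 = 1/4
  P(Y=1) = 5/72 + 5/24 + 5/36 = 5/12
  P(Y=2) = 1/18 + 1/6 + 1/9 = 1/3

H(X) = -[(1/6)·log₂(1/6) + (1/2)·log₂(1/2) + (1/3)·log₂(1/3)]
  = 0.4308 + 0.5000 + 0.5283
  = 1.4591 bits
H(Y) = -[(1/4)·log₂(1/4) + (5/12)·log₂(5/12) + (1/3)·log₂(1/3)]
  = 0.5000 + 0.5263 + 0.5283
  = 1.5546 bits
H(X,Y) = -[(1/24)·log₂(1/24) + (5/72)·log₂(5/72) + (1/18)·log₂(1/18) + (1/8)·log₂(1/8) + (5/24)·log₂(5/24) + (1/6)·log₂(1/6) + (1/12)·log₂(1/12) + (5/36)·log₂(5/36) + (1/9)·log₂(1/9)]
  = 0.1910 + 0.2672 + 0.2317 + 0.3750 + 0.4715 + 0.4308 + 0.2987 + 0.3956 + 0.3522
  = 3.0137 bits

I(X;Y) = H(X) + H(Y) - H(X,Y)
  = 1.4591 + 1.5546 - 3.0137
  = 0.0000 bits

Right side, with H(X|Y) computed directly from the conditional probabilities:
H(X|Y) = -Σ P(X,Y)·log₂ P(X|Y), where P(X|Y) = P(X,Y) / P(Y)
  (X=0,Y=0): P(X|Y) = (1/24)/(1/4) = 1/6;  -(1/24)·log₂(1/6) = 0.1077
  (X=0,Y=1): P(X|Y) = (5/72)/(5/12) = 1/6;  -(5/72)·log₂(1/6) = 0.1795
  (X=0,Y=2): P(X|Y) = (1/18)/(1/3) = 1/6;  -(1/18)·log₂(1/6) = 0.1436
  (X=1,Y=0): P(X|Y) = (1/8)/(1/4) = 1/2;  -(1/8)·log₂(1/2) = 0.1250
  (X=1,Y=1): P(X|Y) = (5/24)/(5/12) = 1/2;  -(5/24)·log₂(1/2) = 0.2083
  (X=1,Y=2): P(X|Y) = (1/6)/(1/3) = 1/2;  -(1/6)·log₂(1/2) = 0.1667
  (X=2,Y=0): P(X|Y) = (1/12)/(1/4) = 1/3;  -(1/12)·log₂(1/3) = 0.1321
  (X=2,Y=1): P(X|Y) = (5/36)/(5/12) = 1/3;  -(5/36)·log₂(1/3) = 0.2201
  (X=2,Y=2): P(X|Y) = (1/9)/(1/3) = 1/3;  -(1/9)·log₂(1/3) = 0.1761
H(X|Y) = 0.1077 + 0.1795 + 0.1436 + 0.1250 + 0.2083 + 0.1667 + 0.1321 + 0.2201 + 0.1761
  = 1.4591 bits
H(X) - H(X|Y) = 1.4591 - 1.4591 = 0.0000 bits

Both sides equal 0.0000 bits, so I(X;Y) = H(X) - H(X|Y) ✓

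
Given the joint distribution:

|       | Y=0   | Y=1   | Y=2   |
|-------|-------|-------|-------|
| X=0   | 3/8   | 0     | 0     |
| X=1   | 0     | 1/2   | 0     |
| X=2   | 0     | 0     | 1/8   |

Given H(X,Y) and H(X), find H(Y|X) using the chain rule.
From the chain rule: H(X,Y) = H(X) + H(Y|X)
Therefore: H(Y|X) = H(X,Y) - H(X)

H(X,Y) = -[(3/8)·log₂(3/8) + (1/2)·log₂(1/2) + (1/8)·log₂(1/8)]
  = 0.5306 + 0.5000 + 0.3750
  = 1.4056 bits
Marginal P(X) (row sums):
  P(X=0) = 3/8 + 0 + 0 = 3/8
  P(X=1) = 0 + 1/2 + 0 = 1/2
  P(X=2) = 0 + 0 + 1/8 = 1/8
H(X) = -[(3/8)·log₂(3/8) + (1/2)·log₂(1/2) + (1/8)·log₂(1/8)]
  = 0.5306 + 0.5000 + 0.3750
  = 1.4056 bits

H(Y|X) = 1.4056 - 1.4056 = 0.0000 bits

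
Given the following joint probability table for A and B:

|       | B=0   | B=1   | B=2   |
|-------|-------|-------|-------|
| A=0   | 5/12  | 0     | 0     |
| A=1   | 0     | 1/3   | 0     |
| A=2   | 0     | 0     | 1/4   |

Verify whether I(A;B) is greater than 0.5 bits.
Marginal P(A) (row sums):
  P(A=0) = 5/12 + 0 + 0 = 5/12
  P(A=1) = 0 + 1/3 + 0 = 1/3
  P(A=2) = 0 + 0 + 1/4 = 1/4
Marginal P(B) (column sums):
  P(B=0) = 5/12 + 0 + 0 = 5/12
  P(B=1) = 0 + 1/3 + 0 = 1/3
  P(B=2) = 0 + 0 + 1/4 = 1/4

H(A) = -[(5/12)·log₂(5/12) + (1/3)·log₂(1/3) + (1/4)·log₂(1/4)]
  = 0.5263 + 0.5283 + 0.5000
  = 1.5546 bits
H(B) = -[(5/12)·log₂(5/12) + (1/3)·log₂(1/3) + (1/4)·log₂(1/4)]
  = 0.5263 + 0.5283 + 0.5000
  = 1.5546 bits
H(A,B) = -[(5/12)·log₂(5/12) + (1/3)·log₂(1/3) + (1/4)·log₂(1/4)]
  = 0.5263 + 0.5283 + 0.5000
  = 1.5546 bits

I(A;B) = H(A) + H(B) - H(A,B)
  = 1.5546 + 1.5546 - 1.5546
  = 1.5546 bits

Yes. I(A;B) = 1.5546 bits, which is > 0.5 bits.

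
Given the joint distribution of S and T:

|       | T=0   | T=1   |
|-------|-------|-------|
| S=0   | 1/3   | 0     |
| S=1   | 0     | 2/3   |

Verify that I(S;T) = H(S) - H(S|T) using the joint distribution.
Left side, from I(S;T) = H(S) + H(T) - H(S,T):
Marginal P(S) (row sums):
  P(S=0) = 1/3 + 0 = 1/3
  P(S=1) = 0 + 2/3 = 2/3
Marginal P(T) (column sums):
  P(T=0) = 1/3 + 0 = 1/3
  P(T=1) = 0 + 2/3 = 2/3

H(S) = -[(1/3)·log₂(1/3) + (2/3)·log₂(2/3)]
  = 0.5283 + 0.3900
  = 0.9183 bits
H(T) = -[(1/3)·log₂(1/3) + (2/3)·log₂(2/3)]
  = 0.5283 + 0.3900
  = 0.9183 bits
H(S,T) = -[(1/3)·log₂(1/3) + (2/3)·log₂(2/3)]
  = 0.5283 + 0.3900
  = 0.9183 bits

I(S;T) = H(S) + H(T) - H(S,T)
  = 0.9183 + 0.9183 - 0.9183
  = 0.9183 bits

Right side, with H(S|T) computed directly from the conditional probabilities:
H(S|T) = -Σ P(S,T)·log₂ P(S|T), where P(S|T) = P(S,T) / P(T)
  (cells with P(S,T) = 0 contribute 0)
  (S=0,T=0): P(S|T) = (1/3)/(1/3) = 1;  -(1/3)·log₂(1) = 0.0000
  (S=1,T=1): P(S|T) = (2/3)/(2/3) = 1;  -(2/3)·log₂(1) = 0.0000
H(S|T) = 0.0000 + 0.0000
  = 0.0000 bits
H(S) - H(S|T) = 0.9183 - 0.0000 = 0.9183 bits

Both sides equal 0.9183 bits, so I(S;T) = H(S) - H(S|T) ✓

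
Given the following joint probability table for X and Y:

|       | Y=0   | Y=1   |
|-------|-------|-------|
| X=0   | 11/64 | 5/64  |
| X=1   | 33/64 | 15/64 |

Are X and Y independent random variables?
Marginal P(X) (row sums):
  P(X=0) = 11/64 + 5/64 = 1/4
  P(X=1) = 33/64 + 15/64 = 3/4
Marginal P(Y) (column sums):
  P(Y=0) = 11/64 + 33/64 = 11/16
  P(Y=1) = 5/64 + 15/64 = 5/16

X and Y are independent iff P(X=i,Y=j) = P(X=i)·P(Y=j) for every cell.
  P(X=0)·P(Y=0) = 1/4 × 11/16 = 11/64 = P(X=0,Y=0) ✓
  P(X=0)·P(Y=1) = 1/4 × 5/16 = 5/64 = P(X=0,Y=1) ✓
  P(X=1)·P(Y=0) = 3/4 × 11/16 = 33/64 = P(X=1,Y=0) ✓
  P(X=1)·P(Y=1) = 3/4 × 5/16 = 15/64 = P(X=1,Y=1) ✓

Yes, X and Y are independent: every cell factors, so I(X;Y) = 0 bits.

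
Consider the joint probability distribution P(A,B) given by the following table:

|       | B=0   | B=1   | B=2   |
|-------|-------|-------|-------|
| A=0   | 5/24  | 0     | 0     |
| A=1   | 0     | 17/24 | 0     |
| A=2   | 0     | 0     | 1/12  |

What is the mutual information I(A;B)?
Marginal P(A) (row sums):
  P(A=0) = 5/24 + 0 + 0 = 5/24
  P(A=1) = 0 + 17/24 + 0 = 17/24
  P(A=2) = 0 + 0 + 1/12 = 1/12
Marginal P(B) (column sums):
  P(B=0) = 5/24 + 0 + 0 = 5/24
  P(B=1) = 0 + 17/24 + 0 = 17/24
  P(B=2) = 0 + 0 + 1/12 = 1/12

H(A) = -[(5/24)·log₂(5/24) + (17/24)·log₂(17/24) + (1/12)·log₂(1/12)]
  = 0.4715 + 0.3524 + 0.2987
  = 1.1226 bits
H(B) = -[(5/24)·log₂(5/24) + (17/24)·log₂(17/24) + (1/12)·log₂(1/12)]
  = 0.4715 + 0.3524 + 0.2987
  = 1.1226 bits
H(A,B) = -[(5/24)·log₂(5/24) + (17/24)·log₂(17/24) + (1/12)·log₂(1/12)]
  = 0.4715 + 0.3524 + 0.2987
  = 1.1226 bits

I(A;B) = H(A) + H(B) - H(A,B)
  = 1.1226 + 1.1226 - 1.1226
  = 1.1226 bits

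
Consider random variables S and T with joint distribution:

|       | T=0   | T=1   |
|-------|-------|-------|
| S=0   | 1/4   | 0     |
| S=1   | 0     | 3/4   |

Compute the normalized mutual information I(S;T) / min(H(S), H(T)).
Marginal P(S) (row sums):
  P(S=0) = 1/4 + 0 = 1/4
  P(S=1) = 0 + 3/4 = 3/4
Marginal P(T) (column sums):
  P(T=0) = 1/4 + 0 = 1/4
  P(T=1) = 0 + 3/4 = 3/4

H(S) = -[(1/4)·log₂(1/4) + (3/4)·log₂(3/4)]
  = 0.5000 + 0.3113
  = 0.8113 bits
H(T) = -[(1/4)·log₂(1/4) + (3/4)·log₂(3/4)]
  = 0.5000 + 0.3113
  = 0.8113 bits
H(S,T) = -[(1/4)·log₂(1/4) + (3/4)·log₂(3/4)]
  = 0.5000 + 0.3113
  = 0.8113 bits

I(S;T) = H(S) + H(T) - H(S,T)
  = 0.8113 + 0.8113 - 0.8113
  = 0.8113 bits

min(H(S), H(T)) = min(0.8113, 0.8113) = 0.8113 bits
Normalized MI = 0.8113 / 0.8113 = 1.0000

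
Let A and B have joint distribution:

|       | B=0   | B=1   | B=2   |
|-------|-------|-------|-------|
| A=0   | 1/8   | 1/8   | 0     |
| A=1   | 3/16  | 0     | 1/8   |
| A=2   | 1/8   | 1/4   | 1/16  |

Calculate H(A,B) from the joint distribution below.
H(A,B) = -Σ P(A,B) log₂ P(A,B), summed over the non-zero cells:
H(A,B) = -[(1/8)·log₂(1/8) + (1/8)·log₂(1/8) + (3/16)·log₂(3/16) + (1/8)·log₂(1/8) + (1/8)·log₂(1/8) + (1/4)·log₂(1/4) + (1/16)·log₂(1/16)]
  = 0.3750 + 0.3750 + 0.4528 + 0.3750 + 0.3750 + 0.5000 + 0.2500
  = 2.7028 bits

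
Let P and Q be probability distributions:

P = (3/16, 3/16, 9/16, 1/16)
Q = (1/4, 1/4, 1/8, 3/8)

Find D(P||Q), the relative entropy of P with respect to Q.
D(P||Q) = Σ P(i) log₂(P(i)/Q(i))
  i=0: (3/16) × log₂((3/16)/(1/4)) = (3/16) × log₂(3/4) = -0.0778
  i=1: (3/16) × log₂((3/16)/(1/4)) = (3/16) × log₂(3/4) = -0.0778
  i=2: (9/16) × log₂((9/16)/(1/8)) = (9/16) × log₂(9/2) = 1.2206
  i=3: (1/16) × log₂((1/16)/(3/8)) = (1/16) × log₂(1/6) = -0.1616
D(P||Q) = -0.0778 - 0.0778 + 1.2206 - 0.1616
  = 0.9034 bits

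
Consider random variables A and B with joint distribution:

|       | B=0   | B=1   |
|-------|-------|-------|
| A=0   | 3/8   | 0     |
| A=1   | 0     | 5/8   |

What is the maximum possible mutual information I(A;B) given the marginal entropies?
The upper bound on mutual information is I(A;B) ≤ min(H(A), H(B)).

Marginal P(A) (row sums):
  P(A=0) = 3/8 + 0 = 3/8
  P(A=1) = 0 + 5/8 = 5/8
Marginal P(B) (column sums):
  P(B=0) = 3/8 + 0 = 3/8
  P(B=1) = 0 + 5/8 = 5/8

H(A) = -[(3/8)·log₂(3/8) + (5/8)·log₂(5/8)]
  = 0.5306 + 0.4238
  = 0.9544 bits
H(B) = -[(3/8)·log₂(3/8) + (5/8)·log₂(5/8)]
  = 0.5306 + 0.4238
  = 0.9544 bits

Maximum possible I(A;B) = min(0.9544, 0.9544) = 0.9544 bits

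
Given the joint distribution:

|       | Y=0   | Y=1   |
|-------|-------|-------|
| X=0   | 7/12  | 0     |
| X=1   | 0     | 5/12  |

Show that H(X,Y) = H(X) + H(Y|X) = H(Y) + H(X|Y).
Marginal P(X) (row sums):
  P(X=0) = 7/12 + 0 = 7/12
  P(X=1) = 0 + 5/12 = 5/12
Marginal P(Y) (column sums):
  P(Y=0) = 7/12 + 0 = 7/12
  P(Y=1) = 0 + 5/12 = 5/12

Decomposition 1: H(X) + H(Y|X)
H(X) = -[(7/12)·log₂(7/12) + (5/12)·log₂(5/12)]
  = 0.4536 + 0.5263
  = 0.9799 bits
H(Y|X) = -Σ P(X,Y)·log₂ P(Y|X), where P(Y|X) = P(X,Y) / P(X)
  (cells with P(X,Y) = 0 contribute 0)
  (X=0,Y=0): P(Y|X) = (7/12)/(7/12) = 1;  -(7/12)·log₂(1) = 0.0000
  (X=1,Y=1): P(Y|X) = (5/12)/(5/12) = 1;  -(5/12)·log₂(1) = 0.0000
H(Y|X) = 0.0000 + 0.0000
  = 0.0000 bits
H(X) + H(Y|X) = 0.9799 + 0.0000 = 0.9799 bits

Decomposition 2: H(Y) + H(X|Y)
H(Y) = -[(7/12)·log₂(7/12) + (5/12)·log₂(5/12)]
  = 0.4536 + 0.5263
  = 0.9799 bits
H(X|Y) = -Σ P(X,Y)·log₂ P(X|Y), where P(X|Y) = P(X,Y) / P(Y)
  (cells with P(X,Y) = 0 contribute 0)
  (X=0,Y=0): P(X|Y) = (7/12)/(7/12) = 1;  -(7/12)·log₂(1) = 0.0000
  (X=1,Y=1): P(X|Y) = (5/12)/(5/12) = 1;  -(5/12)·log₂(1) = 0.0000
H(X|Y) = 0.0000 + 0.0000
  = 0.0000 bits
H(Y) + H(X|Y) = 0.9799 + 0.0000 = 0.9799 bits

Direct computation of the joint entropy:
H(X,Y) = -[(7/12)·log₂(7/12) + (5/12)·log₂(5/12)]
  = 0.4536 + 0.5263
  = 0.9799 bits

All three agree: H(X,Y) = 0.9799 bits ✓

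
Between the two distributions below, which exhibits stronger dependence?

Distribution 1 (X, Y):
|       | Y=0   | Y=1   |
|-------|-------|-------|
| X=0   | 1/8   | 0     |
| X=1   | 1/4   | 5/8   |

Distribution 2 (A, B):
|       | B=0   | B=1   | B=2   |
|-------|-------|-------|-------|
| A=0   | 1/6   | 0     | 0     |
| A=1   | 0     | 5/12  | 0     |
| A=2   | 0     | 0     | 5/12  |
Distribution 1 (X, Y):
Marginal P(X) (row sums):
  P(X=0) = 1/8 + 0 = 1/8
  P(X=1) = 1/4 + 5/8 = 7/8
Marginal P(Y) (column sums):
  P(Y=0) = 1/8 + 1/4 = 3/8
  P(Y=1) = 0 + 5/8 = 5/8

H(X) = -[(1/8)·log₂(1/8) + (7/8)·log₂(7/8)]
  = 0.3750 + 0.1686
  = 0.5436 bits
H(Y) = -[(3/8)·log₂(3/8) + (5/8)·log₂(5/8)]
  = 0.5306 + 0.4238
  = 0.9544 bits
H(X,Y) = -[(1/8)·log₂(1/8) + (1/4)·log₂(1/4) + (5/8)·log₂(5/8)]
  = 0.3750 + 0.5000 + 0.4238
  = 1.2988 bits

I(X;Y) = H(X) + H(Y) - H(X,Y)
  = 0.5436 + 0.9544 - 1.2988
  = 0.1992 bits

Distribution 2 (A, B):
Marginal P(A) (row sums):
  P(A=0) = 1/6 + 0 + 0 = 1/6
  P(A=1) = 0 + 5/12 + 0 = 5/12
  P(A=2) = 0 + 0 + 5/12 = 5/12
Marginal P(B) (column sums):
  P(B=0) = 1/6 + 0 + 0 = 1/6
  P(B=1) = 0 + 5/12 + 0 = 5/12
  P(B=2) = 0 + 0 + 5/12 = 5/12

H(A) = -[(1/6)·log₂(1/6) + (5/12)·log₂(5/12) + (5/12)·log₂(5/12)]
  = 0.4308 + 0.5263 + 0.5263
  = 1.4834 bits
H(B) = -[(1/6)·log₂(1/6) + (5/12)·log₂(5/12) + (5/12)·log₂(5/12)]
  = 0.4308 + 0.5263 + 0.5263
  = 1.4834 bits
H(A,B) = -[(1/6)·log₂(1/6) + (5/12)·log₂(5/12) + (5/12)·log₂(5/12)]
  = 0.4308 + 0.5263 + 0.5263
  = 1.4834 bits

I(A;B) = H(A) + H(B) - H(A,B)
  = 1.4834 + 1.4834 - 1.4834
  = 1.4834 bits

I(A;B) = 1.4834 bits > I(X;Y) = 0.1992 bits, so (A, B) has the higher mutual information (stronger dependence).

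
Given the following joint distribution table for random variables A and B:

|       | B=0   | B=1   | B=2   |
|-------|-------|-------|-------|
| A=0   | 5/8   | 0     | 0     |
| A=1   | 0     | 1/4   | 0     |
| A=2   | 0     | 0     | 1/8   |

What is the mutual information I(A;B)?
Marginal P(A) (row sums):
  P(A=0) = 5/8 + 0 + 0 = 5/8
  P(A=1) = 0 + 1/4 + 0 = 1/4
  P(A=2) = 0 + 0 + 1/8 = 1/8
Marginal P(B) (column sums):
  P(B=0) = 5/8 + 0 + 0 = 5/8
  P(B=1) = 0 + 1/4 + 0 = 1/4
  P(B=2) = 0 + 0 + 1/8 = 1/8

H(A) = -[(5/8)·log₂(5/8) + (1/4)·log₂(1/4) + (1/8)·log₂(1/8)]
  = 0.4238 + 0.5000 + 0.3750
  = 1.2988 bits
H(B) = -[(5/8)·log₂(5/8) + (1/4)·log₂(1/4) + (1/8)·log₂(1/8)]
  = 0.4238 + 0.5000 + 0.3750
  = 1.2988 bits
H(A,B) = -[(5/8)·log₂(5/8) + (1/4)·log₂(1/4) + (1/8)·log₂(1/8)]
  = 0.4238 + 0.5000 + 0.3750
  = 1.2988 bits

I(A;B) = H(A) + H(B) - H(A,B)
  = 1.2988 + 1.2988 - 1.2988
  = 1.2988 bits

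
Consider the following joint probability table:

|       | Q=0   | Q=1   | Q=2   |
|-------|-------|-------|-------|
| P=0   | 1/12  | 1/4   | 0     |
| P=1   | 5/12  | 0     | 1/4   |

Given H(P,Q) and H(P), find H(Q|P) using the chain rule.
From the chain rule: H(P,Q) = H(P) + H(Q|P)
Therefore: H(Q|P) = H(P,Q) - H(P)

H(P,Q) = -[(1/12)·log₂(1/12) + (1/4)·log₂(1/4) + (5/12)·log₂(5/12) + (1/4)·log₂(1/4)]
  = 0.2987 + 0.5000 + 0.5263 + 0.5000
  = 1.8250 bits
Marginal P(P) (row sums):
  P(P=0) = 1/12 + 1/4 + 0 = 1/3
  P(P=1) = 5/12 + 0 + 1/4 = 2/3
H(P) = -[(1/3)·log₂(1/3) + (2/3)·log₂(2/3)]
  = 0.5283 + 0.3900
  = 0.9183 bits

H(Q|P) = 1.8250 - 0.9183 = 0.9067 bits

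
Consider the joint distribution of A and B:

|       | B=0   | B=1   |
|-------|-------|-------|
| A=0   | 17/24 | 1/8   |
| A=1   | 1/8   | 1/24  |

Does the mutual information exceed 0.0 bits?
Marginal P(A) (row sums):
  P(A=0) = 17/24 + 1/8 = 5/6
  P(A=1) = 1/8 + 1/24 = 1/6
Marginal P(B) (column sums):
  P(B=0) = 17/24 + 1/8 = 5/6
  P(B=1) = 1/8 + 1/24 = 1/6

H(A) = -[(5/6)·log₂(5/6) + (1/6)·log₂(1/6)]
  = 0.2192 + 0.4308
  = 0.6500 bits
H(B) = -[(5/6)·log₂(5/6) + (1/6)·log₂(1/6)]
  = 0.2192 + 0.4308
  = 0.6500 bits
H(A,B) = -[(17/24)·log₂(17/24) + (1/8)·log₂(1/8) + (1/8)·log₂(1/8) + (1/24)·log₂(1/24)]
  = 0.3524 + 0.3750 + 0.3750 + 0.1910
  = 1.2934 bits

I(A;B) = H(A) + H(B) - H(A,B)
  = 0.6500 + 0.6500 - 1.2934
  = 0.0066 bits

Yes. I(A;B) = 0.0066 bits, which is > 0.0 bits.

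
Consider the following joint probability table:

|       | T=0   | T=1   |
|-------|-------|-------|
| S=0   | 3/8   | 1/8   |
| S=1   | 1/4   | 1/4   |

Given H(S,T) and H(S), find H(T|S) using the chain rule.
From the chain rule: H(S,T) = H(S) + H(T|S)
Therefore: H(T|S) = H(S,T) - H(S)

H(S,T) = -[(3/8)·log₂(3/8) + (1/8)·log₂(1/8) + (1/4)·log₂(1/4) + (1/4)·log₂(1/4)]
  = 0.5306 + 0.3750 + 0.5000 + 0.5000
  = 1.9056 bits
Marginal P(S) (row sums):
  P(S=0) = 3/8 + 1/8 = 1/2
  P(S=1) = 1/4 + 1/4 = 1/2
H(S) = -[(1/2)·log₂(1/2) + (1/2)·log₂(1/2)]
  = 0.5000 + 0.5000
  = 1.0000 bits

H(T|S) = 1.9056 - 1.0000 = 0.9056 bits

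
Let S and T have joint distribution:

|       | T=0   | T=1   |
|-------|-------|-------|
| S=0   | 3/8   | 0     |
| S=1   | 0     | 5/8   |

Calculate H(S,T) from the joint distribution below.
H(S,T) = -Σ P(S,T) log₂ P(S,T), summed over the non-zero cells:
H(S,T) = -[(3/8)·log₂(3/8) + (5/8)·log₂(5/8)]
  = 0.5306 + 0.4238
  = 0.9544 bits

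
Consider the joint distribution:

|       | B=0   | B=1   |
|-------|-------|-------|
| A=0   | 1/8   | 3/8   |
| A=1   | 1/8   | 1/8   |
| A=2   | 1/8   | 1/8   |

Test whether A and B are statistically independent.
Marginal P(A) (row sums):
  P(A=0) = 1/8 + 3/8 = 1/2
  P(A=1) = 1/8 + 1/8 = 1/4
  P(A=2) = 1/8 + 1/8 = 1/4
Marginal P(B) (column sums):
  P(B=0) = 1/8 + 1/8 + 1/8 = 3/8
  P(B=1) = 3/8 + 1/8 + 1/8 = 5/8

A and B are independent iff P(A=i,B=j) = P(A=i)·P(B=j) for every cell.
  P(A=0)·P(B=0) = 1/2 × 3/8 = 3/16, but P(A=0,B=0) = 1/8 ✗

No, A and B are not independent. Quantitatively, I(A;B) > 0:

H(A) = -[(1/2)·log₂(1/2) + (1/4)·log₂(1/4) + (1/4)·log₂(1/4)]
  = 0.5000 + 0.5000 + 0.5000
  = 1.5000 bits
H(B) = -[(3/8)·log₂(3/8) + (5/8)·log₂(5/8)]
  = 0.5306 + 0.4238
  = 0.9544 bits
H(A,B) = -[(1/8)·log₂(1/8) + (3/8)·log₂(3/8) + (1/8)·log₂(1/8) + (1/8)·log₂(1/8) + (1/8)·log₂(1/8) + (1/8)·log₂(1/8)]
  = 0.3750 + 0.5306 + 0.3750 + 0.3750 + 0.3750 + 0.3750
  = 2.4056 bits
I(A;B) = H(A) + H(B) - H(A,B) = 1.5000 + 0.9544 - 2.4056 = 0.0488 bits > 0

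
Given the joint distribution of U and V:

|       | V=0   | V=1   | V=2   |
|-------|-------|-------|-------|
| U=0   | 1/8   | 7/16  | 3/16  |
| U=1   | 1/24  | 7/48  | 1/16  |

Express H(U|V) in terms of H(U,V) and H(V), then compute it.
H(U|V) = H(U,V) - H(V)

Marginal P(V) (column sums):
  P(V=0) = 1/8 + 1/24 = 1/6
  P(V=1) = 7/16 + 7/48 = 7/12
  P(V=2) = 3/16 + 1/16 = 1/4

H(U,V) = -[(1/8)·log₂(1/8) + (7/16)·log₂(7/16) + (3/16)·log₂(3/16) + (1/24)·log₂(1/24) + (7/48)·log₂(7/48) + (1/16)·log₂(1/16)]
  = 0.3750 + 0.5218 + 0.4528 + 0.1910 + 0.4051 + 0.2500
  = 2.1957 bits
H(V) = -[(1/6)·log₂(1/6) + (7/12)·log₂(7/12) + (1/4)·log₂(1/4)]
  = 0.4308 + 0.4536 + 0.5000
  = 1.3844 bits

H(U|V) = 2.1957 - 1.3844 = 0.8113 bits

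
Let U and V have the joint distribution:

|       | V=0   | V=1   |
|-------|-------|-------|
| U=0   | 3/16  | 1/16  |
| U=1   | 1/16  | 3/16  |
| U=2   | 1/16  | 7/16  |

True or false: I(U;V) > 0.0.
Marginal P(U) (row sums):
  P(U=0) = 3/16 + 1/16 = 1/4
  P(U=1) = 1/16 + 3/16 = 1/4
  P(U=2) = 1/16 + 7/16 = 1/2
Marginal P(V) (column sums):
  P(V=0) = 3/16 + 1/16 + 1/16 = 5/16
  P(V=1) = 1/16 + 3/16 + 7/16 = 11/16

H(U) = -[(1/4)·log₂(1/4) + (1/4)·log₂(1/4) + (1/2)·log₂(1/2)]
  = 0.5000 + 0.5000 + 0.5000
  = 1.5000 bits
H(V) = -[(5/16)·log₂(5/16) + (11/16)·log₂(11/16)]
  = 0.5244 + 0.3716
  = 0.8960 bits
H(U,V) = -[(3/16)·log₂(3/16) + (1/16)·log₂(1/16) + (1/16)·log₂(1/16) + (3/16)·log₂(3/16) + (1/16)·log₂(1/16) + (7/16)·log₂(7/16)]
  = 0.4528 + 0.2500 + 0.2500 + 0.4528 + 0.2500 + 0.5218
  = 2.1774 bits

I(U;V) = H(U) + H(V) - H(U,V)
  = 1.5000 + 0.8960 - 2.1774
  = 0.2186 bits

True. I(U;V) = 0.2186 bits, which is > 0.0 bits.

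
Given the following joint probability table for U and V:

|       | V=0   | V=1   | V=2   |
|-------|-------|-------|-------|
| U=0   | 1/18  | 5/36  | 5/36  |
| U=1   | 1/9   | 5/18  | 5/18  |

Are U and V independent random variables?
Marginal P(U) (row sums):
  P(U=0) = 1/18 + 5/36 + 5/36 = 1/3
  P(U=1) = 1/9 + 5/18 + 5/18 = 2/3
Marginal P(V) (column sums):
  P(V=0) = 1/18 + 1/9 = 1/6
  P(V=1) = 5/36 + 5/18 = 5/12
  P(V=2) = 5/36 + 5/18 = 5/12

U and V are independent iff P(U=i,V=j) = P(U=i)·P(V=j) for every cell.
  P(U=0)·P(V=0) = 1/3 × 1/6 = 1/18 = P(U=0,V=0) ✓
  P(U=0)·P(V=1) = 1/3 × 5/12 = 5/36 = P(U=0,V=1) ✓
  P(U=0)·P(V=2) = 1/3 × 5/12 = 5/36 = P(U=0,V=2) ✓
  P(U=1)·P(V=0) = 2/3 × 1/6 = 1/9 = P(U=1,V=0) ✓
  P(U=1)·P(V=1) = 2/3 × 5/12 = 5/18 = P(U=1,V=1) ✓
  P(U=1)·P(V=2) = 2/3 × 5/12 = 5/18 = P(U=1,V=2) ✓

Yes, U and V are independent: every cell factors, so I(U;V) = 0 bits.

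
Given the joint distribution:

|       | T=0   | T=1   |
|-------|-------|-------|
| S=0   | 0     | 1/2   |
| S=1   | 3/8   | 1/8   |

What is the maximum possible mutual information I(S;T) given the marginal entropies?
The upper bound on mutual information is I(S;T) ≤ min(H(S), H(T)).

Marginal P(S) (row sums):
  P(S=0) = 0 + 1/2 = 1/2
  P(S=1) = 3/8 + 1/8 = 1/2
Marginal P(T) (column sums):
  P(T=0) = 0 + 3/8 = 3/8
  P(T=1) = 1/2 + 1/8 = 5/8

H(S) = -[(1/2)·log₂(1/2) + (1/2)·log₂(1/2)]
  = 0.5000 + 0.5000
  = 1.0000 bits
H(T) = -[(3/8)·log₂(3/8) + (5/8)·log₂(5/8)]
  = 0.5306 + 0.4238
  = 0.9544 bits

Maximum possible I(S;T) = min(1.0000, 0.9544) = 0.9544 bits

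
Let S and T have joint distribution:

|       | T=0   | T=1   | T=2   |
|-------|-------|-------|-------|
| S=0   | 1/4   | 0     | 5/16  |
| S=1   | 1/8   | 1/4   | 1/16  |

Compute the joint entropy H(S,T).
H(S,T) = -Σ P(S,T) log₂ P(S,T), summed over the non-zero cells:
H(S,T) = -[(1/4)·log₂(1/4) + (5/16)·log₂(5/16) + (1/8)·log₂(1/8) + (1/4)·log₂(1/4) + (1/16)·log₂(1/16)]
  = 0.5000 + 0.5244 + 0.3750 + 0.5000 + 0.2500
  = 2.1494 bits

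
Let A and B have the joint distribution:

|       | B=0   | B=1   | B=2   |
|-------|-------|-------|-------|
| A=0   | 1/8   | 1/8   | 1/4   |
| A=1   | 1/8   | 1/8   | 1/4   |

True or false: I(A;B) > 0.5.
Marginal P(A) (row sums):
  P(A=0) = 1/8 + 1/8 + 1/4 = 1/2
  P(A=1) = 1/8 + 1/8 + 1/4 = 1/2
Marginal P(B) (column sums):
  P(B=0) = 1/8 + 1/8 = 1/4
  P(B=1) = 1/8 + 1/8 = 1/4
  P(B=2) = 1/4 + 1/4 = 1/2

H(A) = -[(1/2)·log₂(1/2) + (1/2)·log₂(1/2)]
  = 0.5000 + 0.5000
  = 1.0000 bits
H(B) = -[(1/4)·log₂(1/4) + (1/4)·log₂(1/4) + (1/2)·log₂(1/2)]
  = 0.5000 + 0.5000 + 0.5000
  = 1.5000 bits
H(A,B) = -[(1/8)·log₂(1/8) + (1/8)·log₂(1/8) + (1/4)·log₂(1/4) + (1/8)·log₂(1/8) + (1/8)·log₂(1/8) + (1/4)·log₂(1/4)]
  = 0.3750 + 0.3750 + 0.5000 + 0.3750 + 0.3750 + 0.5000
  = 2.5000 bits

I(A;B) = H(A) + H(B) - H(A,B)
  = 1.0000 + 1.5000 - 2.5000
  = 0.0000 bits

False. I(A;B) = 0.0000 bits, which is ≤ 0.5 bits.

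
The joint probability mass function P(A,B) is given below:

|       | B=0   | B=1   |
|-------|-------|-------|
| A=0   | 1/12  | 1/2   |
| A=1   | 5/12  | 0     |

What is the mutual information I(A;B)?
Marginal P(A) (row sums):
  P(A=0) = 1/12 + 1/2 = 7/12
  P(A=1) = 5/12 + 0 = 5/12
Marginal P(B) (column sums):
  P(B=0) = 1/12 + 5/12 = 1/2
  P(B=1) = 1/2 + 0 = 1/2

H(A) = -[(7/12)·log₂(7/12) + (5/12)·log₂(5/12)]
  = 0.4536 + 0.5263
  = 0.9799 bits
H(B) = -[(1/2)·log₂(1/2) + (1/2)·log₂(1/2)]
  = 0.5000 + 0.5000
  = 1.0000 bits
H(A,B) = -[(1/12)·log₂(1/12) + (1/2)·log₂(1/2) + (5/12)·log₂(5/12)]
  = 0.2987 + 0.5000 + 0.5263
  = 1.3250 bits

I(A;B) = H(A) + H(B) - H(A,B)
  = 0.9799 + 1.0000 - 1.3250
  = 0.6549 bits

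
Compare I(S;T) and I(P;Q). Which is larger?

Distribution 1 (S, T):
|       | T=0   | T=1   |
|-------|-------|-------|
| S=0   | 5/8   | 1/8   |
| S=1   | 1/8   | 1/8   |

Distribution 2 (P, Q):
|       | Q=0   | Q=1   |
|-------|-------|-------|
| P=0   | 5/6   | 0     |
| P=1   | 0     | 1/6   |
Distribution 1 (S, T):
Marginal P(S) (row sums):
  P(S=0) = 5/8 + 1/8 = 3/4
  P(S=1) = 1/8 + 1/8 = 1/4
Marginal P(T) (column sums):
  P(T=0) = 5/8 + 1/8 = 3/4
  P(T=1) = 1/8 + 1/8 = 1/4

H(S) = -[(3/4)·log₂(3/4) + (1/4)·log₂(1/4)]
  = 0.3113 + 0.5000
  = 0.8113 bits
H(T) = -[(3/4)·log₂(3/4) + (1/4)·log₂(1/4)]
  = 0.3113 + 0.5000
  = 0.8113 bits
H(S,T) = -[(5/8)·log₂(5/8) + (1/8)·log₂(1/8) + (1/8)·log₂(1/8) + (1/8)·log₂(1/8)]
  = 0.4238 + 0.3750 + 0.3750 + 0.3750
  = 1.5488 bits

I(S;T) = H(S) + H(T) - H(S,T)
  = 0.8113 + 0.8113 - 1.5488
  = 0.0738 bits

Distribution 2 (P, Q):
Marginal P(P) (row sums):
  P(P=0) = 5/6 + 0 = 5/6
  P(P=1) = 0 + 1/6 = 1/6
Marginal P(Q) (column sums):
  P(Q=0) = 5/6 + 0 = 5/6
  P(Q=1) = 0 + 1/6 = 1/6

H(P) = -[(5/6)·log₂(5/6) + (1/6)·log₂(1/6)]
  = 0.2192 + 0.4308
  = 0.6500 bits
H(Q) = -[(5/6)·log₂(5/6) + (1/6)·log₂(1/6)]
  = 0.2192 + 0.4308
  = 0.6500 bits
H(P,Q) = -[(5/6)·log₂(5/6) + (1/6)·log₂(1/6)]
  = 0.2192 + 0.4308
  = 0.6500 bits

I(P;Q) = H(P) + H(Q) - H(P,Q)
  = 0.6500 + 0.6500 - 0.6500
  = 0.6500 bits

I(P;Q) = 0.6500 bits > I(S;T) = 0.0738 bits, so (P, Q) has the higher mutual information (stronger dependence).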